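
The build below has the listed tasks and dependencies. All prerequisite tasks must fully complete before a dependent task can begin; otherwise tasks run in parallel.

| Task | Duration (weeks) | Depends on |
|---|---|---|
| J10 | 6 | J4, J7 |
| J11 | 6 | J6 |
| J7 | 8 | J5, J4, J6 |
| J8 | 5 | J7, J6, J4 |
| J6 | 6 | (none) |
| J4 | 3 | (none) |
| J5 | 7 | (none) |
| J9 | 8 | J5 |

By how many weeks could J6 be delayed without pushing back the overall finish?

J5→J7→J10 = 7+8+6 = 21 sets the makespan at 21 weeks.
Longest path through J6: 20 weeks (earliest finish 6, latest finish 7).
Slack of J6 = 1 − 0 = 1 week.

1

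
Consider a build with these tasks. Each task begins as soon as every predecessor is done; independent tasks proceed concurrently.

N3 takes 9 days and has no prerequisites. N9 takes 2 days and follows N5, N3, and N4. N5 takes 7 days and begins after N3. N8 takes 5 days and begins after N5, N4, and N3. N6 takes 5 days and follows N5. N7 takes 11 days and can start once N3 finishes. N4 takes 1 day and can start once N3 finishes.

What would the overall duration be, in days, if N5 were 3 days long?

The binding path is N3→N5→N6 = 9+7+5 = 21; finish at 21 days.
N5 is on the critical path; changing it to 3 makes that path 17 days.
The binding chain switches to N3→N7 = 9+11 = 20; finish 20 days.

20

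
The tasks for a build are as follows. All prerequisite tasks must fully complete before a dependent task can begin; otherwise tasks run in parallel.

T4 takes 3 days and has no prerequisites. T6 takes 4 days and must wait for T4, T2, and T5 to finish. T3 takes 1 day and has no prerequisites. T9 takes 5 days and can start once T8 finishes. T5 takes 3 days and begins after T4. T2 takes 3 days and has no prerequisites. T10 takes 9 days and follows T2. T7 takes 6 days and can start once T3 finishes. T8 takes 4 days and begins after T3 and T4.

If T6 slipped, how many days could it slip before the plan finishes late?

2

The longest chain is T2→T10 = 3+9 = 12; overall finish 12 days.
T6 finishes as early as 10 and must finish by 12.
So T6 can slip 12 − 10 = 2 days.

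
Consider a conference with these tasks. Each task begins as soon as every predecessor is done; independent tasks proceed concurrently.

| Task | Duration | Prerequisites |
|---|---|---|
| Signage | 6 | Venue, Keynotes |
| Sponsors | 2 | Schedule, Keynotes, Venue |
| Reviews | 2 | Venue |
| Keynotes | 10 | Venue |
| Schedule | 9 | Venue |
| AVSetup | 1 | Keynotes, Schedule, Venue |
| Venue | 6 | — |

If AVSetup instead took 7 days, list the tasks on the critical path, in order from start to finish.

Venue, Keynotes, AVSetup

Baseline: Venue→Keynotes→Signage = 6+10+6 = 22 → 22 days.
The longest path through AVSetup is only 17 days, so AVSetup has float 5.
New critical path: Venue→Keynotes→AVSetup = 6+10+7 = 23 ⇒ 23 days.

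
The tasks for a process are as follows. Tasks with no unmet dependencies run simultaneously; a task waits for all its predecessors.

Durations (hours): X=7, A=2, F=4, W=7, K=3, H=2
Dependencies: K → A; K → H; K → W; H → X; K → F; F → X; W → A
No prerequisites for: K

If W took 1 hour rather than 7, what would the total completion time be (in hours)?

14

Critical path before the change: K→F→X = 3+4+7 = 14 giving 14 hours.
The longest path through W is only 12 hours, so W has float 2.
That remains the longest chain; total 14 hours.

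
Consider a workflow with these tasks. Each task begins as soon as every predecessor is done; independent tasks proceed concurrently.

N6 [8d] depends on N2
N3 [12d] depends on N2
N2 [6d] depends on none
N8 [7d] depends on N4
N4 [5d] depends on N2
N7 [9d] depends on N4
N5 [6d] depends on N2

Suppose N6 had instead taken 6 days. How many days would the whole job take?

Actual critical path: N2→N4→N7 = 6+5+9 = 20 ⇒ 20 days.
The longest path through N6 is only 14 days, so N6 has float 6.
That remains the longest chain; total 20 days.

20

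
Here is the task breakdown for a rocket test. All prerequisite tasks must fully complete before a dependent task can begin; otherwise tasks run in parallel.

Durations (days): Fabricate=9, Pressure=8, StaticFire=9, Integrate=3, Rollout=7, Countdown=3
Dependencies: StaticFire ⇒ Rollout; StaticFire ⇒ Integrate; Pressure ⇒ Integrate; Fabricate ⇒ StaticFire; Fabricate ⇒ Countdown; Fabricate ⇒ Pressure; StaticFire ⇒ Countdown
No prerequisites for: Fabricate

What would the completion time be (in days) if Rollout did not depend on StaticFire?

21

With the dependency in place, Fabricate→StaticFire→Rollout = 9+9+7 = 25 sets the finish at 25 days.
Without StaticFire→Rollout, Rollout's earliest start moves from 18 to 0.
After: Fabricate→StaticFire→Integrate = 9+9+3 = 21 → 21 days.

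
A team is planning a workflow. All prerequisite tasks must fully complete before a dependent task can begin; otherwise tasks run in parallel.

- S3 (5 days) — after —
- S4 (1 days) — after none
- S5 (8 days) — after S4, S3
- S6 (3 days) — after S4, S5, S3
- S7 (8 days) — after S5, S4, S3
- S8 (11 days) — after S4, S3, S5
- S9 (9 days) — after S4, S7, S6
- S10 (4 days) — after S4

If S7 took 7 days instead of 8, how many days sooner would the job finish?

1

Actual critical path: S3→S5→S7→S9 = 5+8+8+9 = 30 ⇒ 30 days.
S7 is on the critical path; changing it to 7 makes that path 29 days.
That remains the longest chain; total 29 days.
Change in finish: 29 − 30 = -1 days.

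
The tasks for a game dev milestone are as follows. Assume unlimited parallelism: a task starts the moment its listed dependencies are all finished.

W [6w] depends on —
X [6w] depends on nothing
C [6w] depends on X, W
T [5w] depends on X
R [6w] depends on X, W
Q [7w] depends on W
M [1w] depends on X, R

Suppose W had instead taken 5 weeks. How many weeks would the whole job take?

Actual critical path: W→R→M = 6+6+1 = 13 ⇒ 13 weeks.
W lies on that path, so at 5 weeks the path becomes 12 weeks.
The binding chain switches to X→R→M = 6+6+1 = 13; finish 13 weeks.

13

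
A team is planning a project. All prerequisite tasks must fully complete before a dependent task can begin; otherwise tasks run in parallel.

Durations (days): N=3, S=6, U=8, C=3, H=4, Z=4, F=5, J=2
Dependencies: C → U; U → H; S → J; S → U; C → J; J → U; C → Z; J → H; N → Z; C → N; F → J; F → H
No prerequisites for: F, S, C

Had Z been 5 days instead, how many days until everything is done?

20

The binding path is S→J→U→H = 6+2+8+4 = 20; finish at 20 days.
Z has 10 days of float (longest path through it is 10).
No other chain overtakes it, so the finish is 20 days.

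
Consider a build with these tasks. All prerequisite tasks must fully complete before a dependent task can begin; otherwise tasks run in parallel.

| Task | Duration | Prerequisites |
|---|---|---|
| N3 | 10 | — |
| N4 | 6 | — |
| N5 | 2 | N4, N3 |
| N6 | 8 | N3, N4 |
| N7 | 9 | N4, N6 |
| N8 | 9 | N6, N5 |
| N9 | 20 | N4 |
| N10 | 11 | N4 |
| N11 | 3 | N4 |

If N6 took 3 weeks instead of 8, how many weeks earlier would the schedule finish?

1

The binding path is N3→N6→N7 = 10+8+9 = 27; finish at 27 weeks.
Since N6 is critical, the -5 change carries straight to that chain (now 22 weeks).
The binding chain switches to N4→N9 = 6+20 = 26; finish 26 weeks.
Change in finish: 26 − 27 = -1 weeks.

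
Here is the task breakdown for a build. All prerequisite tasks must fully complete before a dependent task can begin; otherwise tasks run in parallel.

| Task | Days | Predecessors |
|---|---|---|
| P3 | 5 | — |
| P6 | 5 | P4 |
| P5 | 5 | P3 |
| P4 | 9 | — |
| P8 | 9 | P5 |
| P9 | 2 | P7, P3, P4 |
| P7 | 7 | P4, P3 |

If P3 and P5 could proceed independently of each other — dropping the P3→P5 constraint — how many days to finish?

18

Before: longest chain P3→P5→P8 = 5+5+9 = 19, finish 19.
Without P3→P5, P5's earliest start moves from 5 to 0.
The longest chain is now P4→P7→P9 = 9+7+2 = 18, so the schedule takes 18 days.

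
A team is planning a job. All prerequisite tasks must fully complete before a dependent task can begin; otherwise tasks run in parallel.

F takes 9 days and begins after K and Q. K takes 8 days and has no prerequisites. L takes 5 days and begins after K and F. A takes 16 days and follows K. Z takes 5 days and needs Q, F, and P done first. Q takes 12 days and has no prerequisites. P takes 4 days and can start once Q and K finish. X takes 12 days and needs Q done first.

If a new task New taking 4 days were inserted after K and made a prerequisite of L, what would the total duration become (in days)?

Originally the job takes 26 days.
With New inserted, L now waits for max(K, F, New).
New critical path: Q→F→L = 12+9+5 = 26 ⇒ 26 days.

26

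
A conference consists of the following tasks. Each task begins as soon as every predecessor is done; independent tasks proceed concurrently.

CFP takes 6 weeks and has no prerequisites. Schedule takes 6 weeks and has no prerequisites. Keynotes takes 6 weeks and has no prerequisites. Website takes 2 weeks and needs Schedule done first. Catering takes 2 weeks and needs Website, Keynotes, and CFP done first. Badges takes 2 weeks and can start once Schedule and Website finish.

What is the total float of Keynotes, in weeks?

Schedule→Website→Catering = 6+2+2 = 10 sets the makespan at 10 weeks.
The longest chain containing Keynotes totals 8 weeks.
Float = 10 − 8 = 2.

2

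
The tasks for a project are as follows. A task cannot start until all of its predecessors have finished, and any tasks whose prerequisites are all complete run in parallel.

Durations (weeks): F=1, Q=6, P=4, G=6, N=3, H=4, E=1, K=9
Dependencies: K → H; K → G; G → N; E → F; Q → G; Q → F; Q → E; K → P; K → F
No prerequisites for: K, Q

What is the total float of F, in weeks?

8

K→G→N = 9+6+3 = 18 sets the makespan at 18 weeks.
The longest chain containing F totals 10 weeks.
So F can slip 18 − 10 = 8 weeks.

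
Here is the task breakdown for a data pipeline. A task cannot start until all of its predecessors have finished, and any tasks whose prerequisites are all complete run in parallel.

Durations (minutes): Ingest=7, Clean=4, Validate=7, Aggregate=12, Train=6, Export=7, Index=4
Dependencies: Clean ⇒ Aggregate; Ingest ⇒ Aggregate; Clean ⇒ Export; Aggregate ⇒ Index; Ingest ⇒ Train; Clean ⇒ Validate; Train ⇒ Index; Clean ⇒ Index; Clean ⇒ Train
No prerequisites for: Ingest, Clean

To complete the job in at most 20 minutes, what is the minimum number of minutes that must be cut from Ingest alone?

3

Current finish: 23 minutes; target: 20.
Ingest is on every critical path, so each minute cut from Ingest cuts the finish by one (this holds down to a finish of 20).
Need 23 − 20 = 3 minutes off Ingest → Ingest becomes 4 minutes, finish becomes 20.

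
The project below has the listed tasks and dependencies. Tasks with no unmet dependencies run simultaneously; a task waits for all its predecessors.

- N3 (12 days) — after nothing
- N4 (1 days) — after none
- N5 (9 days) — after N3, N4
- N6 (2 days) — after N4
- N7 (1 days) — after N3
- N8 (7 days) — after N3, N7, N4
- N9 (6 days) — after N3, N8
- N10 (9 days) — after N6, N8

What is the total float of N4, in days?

12

Critical path: N3→N7→N8→N10 = 12+1+7+9 = 29, so the finish is 29 days.
Longest path through N4: 17 days (earliest finish 1, latest finish 13).
Slack of N4 = 12 − 0 = 12 days.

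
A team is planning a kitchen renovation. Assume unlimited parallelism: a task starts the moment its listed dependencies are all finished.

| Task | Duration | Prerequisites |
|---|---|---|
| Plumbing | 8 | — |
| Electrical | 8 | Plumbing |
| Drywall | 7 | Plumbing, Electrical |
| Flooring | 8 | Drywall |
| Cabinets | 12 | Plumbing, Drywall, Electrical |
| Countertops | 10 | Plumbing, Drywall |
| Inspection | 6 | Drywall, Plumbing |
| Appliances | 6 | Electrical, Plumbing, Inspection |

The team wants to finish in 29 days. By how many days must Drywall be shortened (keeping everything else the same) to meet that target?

Current finish: 35 days; target: 29.
Drywall is on every critical path, so each day cut from Drywall cuts the finish by one (this holds down to a finish of 29).
Need 35 − 29 = 6 days off Drywall → Drywall becomes 1 day, finish becomes 29.

6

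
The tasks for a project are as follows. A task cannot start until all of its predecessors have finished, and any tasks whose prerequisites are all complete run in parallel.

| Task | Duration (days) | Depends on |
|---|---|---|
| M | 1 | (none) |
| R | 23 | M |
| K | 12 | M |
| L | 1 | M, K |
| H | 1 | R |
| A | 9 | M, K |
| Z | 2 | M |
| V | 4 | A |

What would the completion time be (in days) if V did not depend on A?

With the dependency in place, M→K→A→V = 1+12+9+4 = 26 sets the finish at 26 days.
Without A→V, V's earliest start moves from 22 to 0.
The longest chain is now M→R→H = 1+23+1 = 25, so the project takes 25 days.

25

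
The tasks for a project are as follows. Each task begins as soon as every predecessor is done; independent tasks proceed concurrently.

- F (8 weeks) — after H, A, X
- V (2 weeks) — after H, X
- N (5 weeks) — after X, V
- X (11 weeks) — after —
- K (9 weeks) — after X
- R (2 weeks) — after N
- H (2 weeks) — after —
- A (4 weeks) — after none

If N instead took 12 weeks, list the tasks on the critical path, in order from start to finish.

X, V, N, R

As given, the longest chain is X→V→N→R = 11+2+5+2 = 20, so the finish is 20 weeks.
Since N is critical, the +7 change carries straight to that chain (now 27 weeks).
No other chain overtakes it, so the finish is 27 weeks.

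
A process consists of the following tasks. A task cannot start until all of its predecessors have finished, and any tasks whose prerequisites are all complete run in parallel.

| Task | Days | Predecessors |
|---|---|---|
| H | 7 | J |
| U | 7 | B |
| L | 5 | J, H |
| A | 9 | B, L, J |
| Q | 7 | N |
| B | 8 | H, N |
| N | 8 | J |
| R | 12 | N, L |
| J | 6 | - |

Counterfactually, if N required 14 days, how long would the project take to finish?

37

Critical path before the change: J→N→B→A = 6+8+8+9 = 31 giving 31 days.
Since N is critical, the +6 change carries straight to that chain (now 37 days).
No other chain overtakes it, so the finish is 37 days.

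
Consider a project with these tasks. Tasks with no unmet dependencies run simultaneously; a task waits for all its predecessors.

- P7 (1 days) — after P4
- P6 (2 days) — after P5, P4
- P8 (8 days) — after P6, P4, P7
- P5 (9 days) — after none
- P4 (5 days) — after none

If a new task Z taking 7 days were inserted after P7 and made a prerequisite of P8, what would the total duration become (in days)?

21

Originally the schedule takes 19 days.
With Z inserted, P8 now waits for max(P6, P4, P7, Z).
New critical path: P4→P7→Z→P8 = 5+1+7+8 = 21 ⇒ 21 days.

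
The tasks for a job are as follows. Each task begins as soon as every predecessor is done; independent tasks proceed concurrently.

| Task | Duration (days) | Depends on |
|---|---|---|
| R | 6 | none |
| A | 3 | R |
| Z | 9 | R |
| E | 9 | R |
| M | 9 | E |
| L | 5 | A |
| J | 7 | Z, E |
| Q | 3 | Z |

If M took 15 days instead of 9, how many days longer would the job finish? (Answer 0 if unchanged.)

As given, the longest chain is R→E→M = 6+9+9 = 24, so the finish is 24 days.
M lies on that path, so at 15 days the path becomes 30 days.
That remains the longest chain; total 30 days.
Change in finish: 30 − 24 = +6 days.

6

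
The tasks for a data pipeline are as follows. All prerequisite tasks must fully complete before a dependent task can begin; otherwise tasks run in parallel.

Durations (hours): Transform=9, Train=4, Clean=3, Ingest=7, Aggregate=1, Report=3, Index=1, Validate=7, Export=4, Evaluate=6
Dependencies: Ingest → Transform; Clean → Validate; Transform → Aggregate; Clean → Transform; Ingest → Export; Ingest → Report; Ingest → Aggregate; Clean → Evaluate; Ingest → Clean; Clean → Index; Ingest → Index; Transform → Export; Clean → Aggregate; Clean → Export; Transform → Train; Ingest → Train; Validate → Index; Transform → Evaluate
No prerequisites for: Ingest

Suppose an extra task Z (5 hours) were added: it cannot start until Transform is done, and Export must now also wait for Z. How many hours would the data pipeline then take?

28

Originally the data pipeline takes 25 hours.
With Z inserted, Export now waits for max(Ingest, Clean, Transform, Z).
New critical path: Ingest→Clean→Transform→Z→Export = 7+3+9+5+4 = 28 ⇒ 28 hours.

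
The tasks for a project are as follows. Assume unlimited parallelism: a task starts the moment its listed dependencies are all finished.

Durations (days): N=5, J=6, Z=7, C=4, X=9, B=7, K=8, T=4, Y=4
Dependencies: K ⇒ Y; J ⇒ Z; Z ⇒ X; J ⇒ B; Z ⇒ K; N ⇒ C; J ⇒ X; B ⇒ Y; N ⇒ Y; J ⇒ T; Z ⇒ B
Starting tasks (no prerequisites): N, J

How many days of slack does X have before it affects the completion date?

3

Critical path: J→Z→K→Y = 6+7+8+4 = 25, so the finish is 25 days.
The longest chain containing X totals 22 days.
Slack of X = 16 − 13 = 3 days.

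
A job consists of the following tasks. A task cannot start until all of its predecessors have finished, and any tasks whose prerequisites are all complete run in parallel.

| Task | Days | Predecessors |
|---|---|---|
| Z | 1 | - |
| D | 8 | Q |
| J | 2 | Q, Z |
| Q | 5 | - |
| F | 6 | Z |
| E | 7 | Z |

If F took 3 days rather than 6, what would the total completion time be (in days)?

Actual critical path: Q→D = 5+8 = 13 ⇒ 13 days.
The longest path through F is only 7 days, so F has float 6.
The critical path is still Q→D; finish is now 13 days.

13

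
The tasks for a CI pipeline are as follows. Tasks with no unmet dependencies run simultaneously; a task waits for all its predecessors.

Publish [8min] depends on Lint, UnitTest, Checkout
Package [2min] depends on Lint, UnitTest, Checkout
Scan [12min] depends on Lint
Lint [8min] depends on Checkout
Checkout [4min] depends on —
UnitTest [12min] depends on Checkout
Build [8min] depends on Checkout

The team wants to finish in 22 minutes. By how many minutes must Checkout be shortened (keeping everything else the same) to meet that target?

2

Current finish: 24 minutes; target: 22.
Checkout is on every critical path, so each minute cut from Checkout cuts the finish by one (this holds down to a finish of 21).
Need 24 − 22 = 2 minutes off Checkout → Checkout becomes 2 minutes, finish becomes 22.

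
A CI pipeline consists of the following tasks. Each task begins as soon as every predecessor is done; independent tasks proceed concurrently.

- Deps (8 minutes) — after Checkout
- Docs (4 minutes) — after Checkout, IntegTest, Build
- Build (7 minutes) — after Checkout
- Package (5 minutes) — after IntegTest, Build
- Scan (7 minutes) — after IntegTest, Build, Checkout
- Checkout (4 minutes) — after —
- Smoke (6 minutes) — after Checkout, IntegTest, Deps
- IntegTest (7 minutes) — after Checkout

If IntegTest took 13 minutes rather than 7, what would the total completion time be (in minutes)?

Critical path before the change: Checkout→IntegTest→Scan = 4+7+7 = 18 giving 18 minutes.
Since IntegTest is critical, the +6 change carries straight to that chain (now 24 minutes).
No other chain overtakes it, so the finish is 24 minutes.

24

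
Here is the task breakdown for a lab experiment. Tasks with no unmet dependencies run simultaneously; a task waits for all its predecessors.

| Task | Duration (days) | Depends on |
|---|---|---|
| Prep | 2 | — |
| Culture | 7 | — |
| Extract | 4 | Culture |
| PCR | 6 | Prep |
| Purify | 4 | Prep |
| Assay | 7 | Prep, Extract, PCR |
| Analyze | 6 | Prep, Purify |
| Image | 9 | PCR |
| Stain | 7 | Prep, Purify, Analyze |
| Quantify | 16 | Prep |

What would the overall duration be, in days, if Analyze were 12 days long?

25

As given, the longest chain is Prep→Purify→Analyze→Stain = 2+4+6+7 = 19, so the finish is 19 days.
Analyze lies on that path, so at 12 days the path becomes 25 days.
The critical path is still Prep→Purify→Analyze→Stain; finish is now 25 days.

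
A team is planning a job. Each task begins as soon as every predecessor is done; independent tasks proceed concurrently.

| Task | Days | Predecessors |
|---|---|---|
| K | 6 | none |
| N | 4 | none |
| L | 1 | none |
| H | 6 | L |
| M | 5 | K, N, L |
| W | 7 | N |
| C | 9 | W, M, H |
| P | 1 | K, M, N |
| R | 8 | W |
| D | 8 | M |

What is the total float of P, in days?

K→M→C = 6+5+9 = 20 sets the makespan at 20 days.
P finishes as early as 12 and must finish by 20.
Float = 20 − 12 = 8.

8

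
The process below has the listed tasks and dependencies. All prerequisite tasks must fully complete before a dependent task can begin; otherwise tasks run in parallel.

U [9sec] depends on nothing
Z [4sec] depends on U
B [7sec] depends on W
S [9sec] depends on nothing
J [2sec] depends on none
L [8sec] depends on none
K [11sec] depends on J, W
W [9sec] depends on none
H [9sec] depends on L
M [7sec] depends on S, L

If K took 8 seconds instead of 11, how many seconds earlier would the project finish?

Critical path before the change: W→K = 9+11 = 20 giving 20 seconds.
K is on the critical path; changing it to 8 makes that path 17 seconds.
That remains the longest chain; total 17 seconds.
Change in finish: 17 − 20 = -3 seconds.

3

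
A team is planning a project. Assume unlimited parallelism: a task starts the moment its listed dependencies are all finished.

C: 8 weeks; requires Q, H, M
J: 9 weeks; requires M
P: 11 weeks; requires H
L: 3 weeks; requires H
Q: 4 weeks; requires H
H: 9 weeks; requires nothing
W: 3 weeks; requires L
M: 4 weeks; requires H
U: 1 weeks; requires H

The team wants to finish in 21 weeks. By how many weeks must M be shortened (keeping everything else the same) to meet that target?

1

Current finish: 22 weeks; target: 21.
M is on every critical path, so each week cut from M cuts the finish by one (this holds down to a finish of 21).
Need 22 − 21 = 1 week off M → M becomes 3 weeks, finish becomes 21.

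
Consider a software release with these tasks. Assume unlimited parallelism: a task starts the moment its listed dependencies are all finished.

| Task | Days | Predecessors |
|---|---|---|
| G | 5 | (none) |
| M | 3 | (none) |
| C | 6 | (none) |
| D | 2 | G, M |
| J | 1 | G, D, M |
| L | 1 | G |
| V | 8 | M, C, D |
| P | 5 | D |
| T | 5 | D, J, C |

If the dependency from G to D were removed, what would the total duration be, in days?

Original critical path: G→D→V = 5+2+8 = 15 ⇒ 15 days.
Without G→D, D's earliest start moves from 5 to 3.
After: C→V = 6+8 = 14 → 14 days.

14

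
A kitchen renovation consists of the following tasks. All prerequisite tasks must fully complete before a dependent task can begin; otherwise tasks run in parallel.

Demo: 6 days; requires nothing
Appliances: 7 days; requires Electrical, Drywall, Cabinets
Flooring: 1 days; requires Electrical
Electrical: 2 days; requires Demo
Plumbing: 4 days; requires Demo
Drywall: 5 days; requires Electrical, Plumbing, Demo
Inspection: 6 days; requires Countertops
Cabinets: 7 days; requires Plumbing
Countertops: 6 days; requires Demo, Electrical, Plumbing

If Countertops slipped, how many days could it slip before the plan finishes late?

The longest chain is Demo→Plumbing→Cabinets→Appliances = 6+4+7+7 = 24; overall finish 24 days.
Longest path through Countertops: 22 days (earliest finish 16, latest finish 18).
Slack of Countertops = 12 − 10 = 2 days.

2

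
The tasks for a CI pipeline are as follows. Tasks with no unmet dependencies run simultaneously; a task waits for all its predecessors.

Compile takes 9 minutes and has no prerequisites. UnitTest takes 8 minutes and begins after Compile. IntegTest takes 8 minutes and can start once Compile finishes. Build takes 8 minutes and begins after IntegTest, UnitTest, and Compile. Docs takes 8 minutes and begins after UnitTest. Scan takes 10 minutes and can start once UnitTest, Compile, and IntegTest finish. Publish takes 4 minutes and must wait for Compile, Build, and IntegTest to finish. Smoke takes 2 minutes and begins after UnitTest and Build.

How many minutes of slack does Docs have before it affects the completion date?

4

Critical path: Compile→UnitTest→Build→Publish = 9+8+8+4 = 29, so the finish is 29 minutes.
The longest chain containing Docs totals 25 minutes.
So Docs can slip 29 − 25 = 4 minutes.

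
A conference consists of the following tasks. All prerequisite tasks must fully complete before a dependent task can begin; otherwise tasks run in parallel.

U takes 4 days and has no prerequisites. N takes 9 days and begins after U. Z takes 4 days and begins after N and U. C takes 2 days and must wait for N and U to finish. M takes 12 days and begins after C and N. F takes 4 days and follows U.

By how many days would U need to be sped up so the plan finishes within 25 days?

2

Current finish: 27 days; target: 25.
U is on every critical path, so each day cut from U cuts the finish by one (this holds down to a finish of 24).
Need 27 − 25 = 2 days off U → U becomes 2 days, finish becomes 25.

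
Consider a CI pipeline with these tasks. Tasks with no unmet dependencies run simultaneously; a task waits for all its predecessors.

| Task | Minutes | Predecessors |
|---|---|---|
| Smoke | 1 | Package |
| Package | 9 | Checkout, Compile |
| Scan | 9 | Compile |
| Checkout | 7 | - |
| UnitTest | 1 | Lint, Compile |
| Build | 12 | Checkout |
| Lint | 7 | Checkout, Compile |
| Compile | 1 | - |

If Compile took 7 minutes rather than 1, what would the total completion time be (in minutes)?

Actual critical path: Checkout→Build = 7+12 = 19 ⇒ 19 minutes.
Compile has 8 minutes of float (longest path through it is 11).
No other chain overtakes it, so the finish is 19 minutes.

19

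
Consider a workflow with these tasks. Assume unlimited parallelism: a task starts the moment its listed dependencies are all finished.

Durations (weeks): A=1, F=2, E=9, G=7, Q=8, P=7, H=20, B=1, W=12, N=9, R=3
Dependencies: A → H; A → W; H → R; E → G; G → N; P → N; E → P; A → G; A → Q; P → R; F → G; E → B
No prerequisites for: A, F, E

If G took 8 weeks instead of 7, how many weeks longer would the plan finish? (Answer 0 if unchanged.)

Actual critical path: E→G→N = 9+7+9 = 25 ⇒ 25 weeks.
G is on the critical path; changing it to 8 makes that path 26 weeks.
No other chain overtakes it, so the finish is 26 weeks.
Change in finish: 26 − 25 = +1 weeks.

1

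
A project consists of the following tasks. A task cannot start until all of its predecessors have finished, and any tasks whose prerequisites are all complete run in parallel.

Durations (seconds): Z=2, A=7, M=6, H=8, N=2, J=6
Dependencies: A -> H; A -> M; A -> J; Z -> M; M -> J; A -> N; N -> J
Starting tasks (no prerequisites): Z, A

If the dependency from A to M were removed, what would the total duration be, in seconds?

15

With the dependency in place, A→M→J = 7+6+6 = 19 sets the finish at 19 seconds.
Without A→M, M's earliest start moves from 7 to 2.
The longest chain is now A→H = 7+8 = 15, so the plan takes 15 seconds.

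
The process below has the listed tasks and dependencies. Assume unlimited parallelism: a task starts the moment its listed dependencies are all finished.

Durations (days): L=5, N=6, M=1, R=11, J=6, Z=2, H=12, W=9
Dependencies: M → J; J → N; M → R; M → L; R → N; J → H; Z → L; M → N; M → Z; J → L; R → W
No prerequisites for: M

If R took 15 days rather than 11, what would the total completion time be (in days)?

Actual critical path: M→R→W = 1+11+9 = 21 ⇒ 21 days.
R lies on that path, so at 15 days the path becomes 25 days.
That remains the longest chain; total 25 days.

25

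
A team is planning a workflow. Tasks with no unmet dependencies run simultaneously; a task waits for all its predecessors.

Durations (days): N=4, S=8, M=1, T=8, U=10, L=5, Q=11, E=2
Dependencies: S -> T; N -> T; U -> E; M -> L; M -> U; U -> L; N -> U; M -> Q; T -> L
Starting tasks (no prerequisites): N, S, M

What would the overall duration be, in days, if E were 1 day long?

The binding path is S→T→L = 8+8+5 = 21; finish at 21 days.
The longest path through E is only 16 days, so E has float 5.
That remains the longest chain; total 21 days.

21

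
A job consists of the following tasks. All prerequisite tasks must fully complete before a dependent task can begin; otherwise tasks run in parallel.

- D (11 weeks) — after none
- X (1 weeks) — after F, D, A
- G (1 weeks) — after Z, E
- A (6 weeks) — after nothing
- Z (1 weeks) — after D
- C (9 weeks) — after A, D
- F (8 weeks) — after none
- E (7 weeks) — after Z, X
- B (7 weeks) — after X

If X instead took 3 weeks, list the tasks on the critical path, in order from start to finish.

The binding path is D→X→E→G = 11+1+7+1 = 20; finish at 20 weeks.
X lies on that path, so at 3 weeks the path becomes 22 weeks.
No other chain overtakes it, so the finish is 22 weeks.

D, X, E, G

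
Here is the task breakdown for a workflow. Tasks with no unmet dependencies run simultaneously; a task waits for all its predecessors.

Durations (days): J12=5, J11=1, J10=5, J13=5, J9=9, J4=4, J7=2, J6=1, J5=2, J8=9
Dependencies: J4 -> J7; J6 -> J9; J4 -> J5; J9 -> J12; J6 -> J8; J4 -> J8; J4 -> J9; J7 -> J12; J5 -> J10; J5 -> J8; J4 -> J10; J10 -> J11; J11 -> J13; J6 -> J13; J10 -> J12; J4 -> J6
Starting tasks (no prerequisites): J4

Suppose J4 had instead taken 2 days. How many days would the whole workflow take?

Actual critical path: J4→J6→J9→J12 = 4+1+9+5 = 19 ⇒ 19 days.
J4 is on the critical path; changing it to 2 makes that path 17 days.
That remains the longest chain; total 17 days.

17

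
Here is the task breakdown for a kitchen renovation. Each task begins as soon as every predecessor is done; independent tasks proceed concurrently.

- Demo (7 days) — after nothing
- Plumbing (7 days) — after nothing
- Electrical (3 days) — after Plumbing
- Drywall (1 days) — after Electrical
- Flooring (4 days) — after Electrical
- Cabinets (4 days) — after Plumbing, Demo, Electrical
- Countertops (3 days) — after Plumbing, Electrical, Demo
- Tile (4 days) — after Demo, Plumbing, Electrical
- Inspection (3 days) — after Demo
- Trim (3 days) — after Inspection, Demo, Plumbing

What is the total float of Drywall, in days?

The longest chain is Plumbing→Electrical→Flooring = 7+3+4 = 14; overall finish 14 days.
Drywall finishes as early as 11 and must finish by 14.
So Drywall can slip 14 − 11 = 3 days.

3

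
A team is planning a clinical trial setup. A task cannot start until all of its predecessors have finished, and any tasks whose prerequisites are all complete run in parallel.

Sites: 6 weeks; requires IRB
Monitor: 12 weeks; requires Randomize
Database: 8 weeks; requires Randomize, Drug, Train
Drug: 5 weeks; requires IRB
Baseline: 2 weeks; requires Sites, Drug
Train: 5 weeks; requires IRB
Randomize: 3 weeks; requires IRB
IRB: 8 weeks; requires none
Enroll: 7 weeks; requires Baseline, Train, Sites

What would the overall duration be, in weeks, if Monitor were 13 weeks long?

24

The binding path is IRB→Randomize→Monitor = 8+3+12 = 23; finish at 23 weeks.
Monitor is on the critical path; changing it to 13 makes that path 24 weeks.
No other chain overtakes it, so the finish is 24 weeks.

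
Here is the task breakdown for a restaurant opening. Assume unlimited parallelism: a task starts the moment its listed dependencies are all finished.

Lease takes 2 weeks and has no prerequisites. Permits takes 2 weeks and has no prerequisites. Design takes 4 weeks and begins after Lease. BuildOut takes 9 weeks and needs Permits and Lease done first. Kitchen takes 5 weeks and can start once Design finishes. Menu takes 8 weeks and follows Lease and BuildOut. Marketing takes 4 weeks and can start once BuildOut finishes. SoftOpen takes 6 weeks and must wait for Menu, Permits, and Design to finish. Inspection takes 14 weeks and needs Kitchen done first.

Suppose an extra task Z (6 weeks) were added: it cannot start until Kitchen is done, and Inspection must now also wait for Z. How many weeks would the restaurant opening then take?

Originally the restaurant opening takes 25 weeks.
With Z inserted, Inspection now waits for max(Kitchen, Z).
New critical path: Lease→Design→Kitchen→Z→Inspection = 2+4+5+6+14 = 31 ⇒ 31 weeks.

31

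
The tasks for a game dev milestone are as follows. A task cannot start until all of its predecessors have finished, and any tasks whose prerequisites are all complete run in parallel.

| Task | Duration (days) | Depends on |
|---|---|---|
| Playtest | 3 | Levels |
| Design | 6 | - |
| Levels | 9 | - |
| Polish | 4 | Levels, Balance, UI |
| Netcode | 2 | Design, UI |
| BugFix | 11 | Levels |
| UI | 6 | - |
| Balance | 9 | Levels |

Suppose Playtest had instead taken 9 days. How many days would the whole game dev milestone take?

22

As given, the longest chain is Levels→Balance→Polish = 9+9+4 = 22, so the finish is 22 days.
Playtest is off the critical path — its longest chain is 12 days, giving 10 of slack.
The critical path is still Levels→Balance→Polish; finish is now 22 days.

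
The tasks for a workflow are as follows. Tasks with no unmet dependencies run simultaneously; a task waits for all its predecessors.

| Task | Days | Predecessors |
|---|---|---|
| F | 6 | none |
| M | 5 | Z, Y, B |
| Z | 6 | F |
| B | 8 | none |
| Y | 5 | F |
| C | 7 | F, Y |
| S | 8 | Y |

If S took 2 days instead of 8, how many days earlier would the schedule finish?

1

Actual critical path: F→Y→S = 6+5+8 = 19 ⇒ 19 days.
S lies on that path, so at 2 days the path becomes 13 days.
The binding chain switches to F→Y→C = 6+5+7 = 18; finish 18 days.
Change in finish: 18 − 19 = -1 days.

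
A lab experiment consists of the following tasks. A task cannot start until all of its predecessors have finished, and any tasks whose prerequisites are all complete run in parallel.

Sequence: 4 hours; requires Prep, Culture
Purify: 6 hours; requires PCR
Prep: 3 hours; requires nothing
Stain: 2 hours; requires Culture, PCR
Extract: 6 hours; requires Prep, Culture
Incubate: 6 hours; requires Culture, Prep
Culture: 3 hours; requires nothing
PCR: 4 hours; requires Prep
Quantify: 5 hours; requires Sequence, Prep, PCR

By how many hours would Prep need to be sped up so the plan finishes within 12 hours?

1

Current finish: 13 hours; target: 12.
Prep is on every critical path, so each hour cut from Prep cuts the finish by one (this holds down to a finish of 12).
Need 13 − 12 = 1 hour off Prep → Prep becomes 2 hours, finish becomes 12.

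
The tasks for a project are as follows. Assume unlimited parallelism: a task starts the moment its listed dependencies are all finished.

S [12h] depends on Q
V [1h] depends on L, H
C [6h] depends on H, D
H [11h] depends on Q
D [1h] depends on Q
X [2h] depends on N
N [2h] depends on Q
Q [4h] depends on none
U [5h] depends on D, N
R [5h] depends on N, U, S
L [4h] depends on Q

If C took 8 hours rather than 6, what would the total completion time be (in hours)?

23

Baseline: Q→H→C = 4+11+6 = 21 → 21 hours.
Since C is critical, the +2 change carries straight to that chain (now 23 hours).
That remains the longest chain; total 23 hours.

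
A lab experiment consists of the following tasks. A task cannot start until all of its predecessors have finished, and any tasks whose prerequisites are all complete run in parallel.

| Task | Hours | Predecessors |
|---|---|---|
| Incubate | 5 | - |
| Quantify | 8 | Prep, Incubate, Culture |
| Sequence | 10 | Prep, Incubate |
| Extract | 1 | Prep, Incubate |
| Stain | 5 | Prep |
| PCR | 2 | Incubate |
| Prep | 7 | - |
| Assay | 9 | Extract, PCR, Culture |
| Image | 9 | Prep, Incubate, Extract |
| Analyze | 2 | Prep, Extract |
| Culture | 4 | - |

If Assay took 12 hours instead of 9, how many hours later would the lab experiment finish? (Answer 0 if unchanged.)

As given, the longest chain is Prep→Extract→Assay = 7+1+9 = 17, so the finish is 17 hours.
Assay lies on that path, so at 12 hours the path becomes 20 hours.
That remains the longest chain; total 20 hours.
Change in finish: 20 − 17 = +3 hours.

3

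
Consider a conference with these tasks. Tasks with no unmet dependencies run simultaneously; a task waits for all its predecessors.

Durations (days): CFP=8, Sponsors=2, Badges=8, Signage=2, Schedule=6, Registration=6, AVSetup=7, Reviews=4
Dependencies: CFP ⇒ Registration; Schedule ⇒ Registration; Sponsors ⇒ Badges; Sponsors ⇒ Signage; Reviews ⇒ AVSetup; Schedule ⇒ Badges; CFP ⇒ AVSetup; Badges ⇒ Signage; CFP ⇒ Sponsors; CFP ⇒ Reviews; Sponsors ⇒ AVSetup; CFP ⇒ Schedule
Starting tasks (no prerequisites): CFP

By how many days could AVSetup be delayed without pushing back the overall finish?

Critical path: CFP→Schedule→Badges→Signage = 8+6+8+2 = 24, so the finish is 24 days.
AVSetup finishes as early as 19 and must finish by 24.
So AVSetup can slip 24 − 19 = 5 days.

5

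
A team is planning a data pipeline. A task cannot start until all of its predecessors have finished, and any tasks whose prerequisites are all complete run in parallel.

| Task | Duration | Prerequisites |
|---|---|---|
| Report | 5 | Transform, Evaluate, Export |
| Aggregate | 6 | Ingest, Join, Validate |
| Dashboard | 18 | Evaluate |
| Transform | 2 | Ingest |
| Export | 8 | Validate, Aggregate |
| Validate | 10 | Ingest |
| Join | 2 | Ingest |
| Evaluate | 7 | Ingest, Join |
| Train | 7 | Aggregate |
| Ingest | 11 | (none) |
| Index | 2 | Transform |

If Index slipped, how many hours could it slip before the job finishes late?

Critical path: Ingest→Validate→Aggregate→Export→Report = 11+10+6+8+5 = 40, so the finish is 40 hours.
Longest path through Index: 15 hours (earliest finish 15, latest finish 40).
Slack of Index = 38 − 13 = 25 hours.

25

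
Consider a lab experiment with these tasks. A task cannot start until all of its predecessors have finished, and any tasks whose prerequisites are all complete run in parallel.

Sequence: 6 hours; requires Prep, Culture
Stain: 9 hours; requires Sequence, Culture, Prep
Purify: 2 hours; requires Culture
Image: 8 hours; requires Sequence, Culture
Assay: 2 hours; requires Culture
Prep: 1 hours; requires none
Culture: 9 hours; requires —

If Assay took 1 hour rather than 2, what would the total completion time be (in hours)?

Actual critical path: Culture→Sequence→Stain = 9+6+9 = 24 ⇒ 24 hours.
Assay is off the critical path — its longest chain is 11 hours, giving 13 of slack.
That remains the longest chain; total 24 hours.

24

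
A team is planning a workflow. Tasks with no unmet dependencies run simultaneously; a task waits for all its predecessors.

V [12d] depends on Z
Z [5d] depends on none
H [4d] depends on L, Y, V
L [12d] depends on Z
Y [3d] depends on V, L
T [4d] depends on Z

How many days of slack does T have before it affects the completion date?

15

The longest chain is Z→V→Y→H = 5+12+3+4 = 24; overall finish 24 days.
T finishes as early as 9 and must finish by 24.
Float = 24 − 9 = 15.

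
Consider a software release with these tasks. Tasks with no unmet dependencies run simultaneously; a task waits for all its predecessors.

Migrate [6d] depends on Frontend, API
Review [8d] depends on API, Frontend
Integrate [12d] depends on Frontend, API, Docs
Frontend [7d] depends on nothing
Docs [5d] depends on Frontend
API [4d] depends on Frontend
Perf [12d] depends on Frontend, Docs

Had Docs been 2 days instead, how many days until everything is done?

23

As given, the longest chain is Frontend→Docs→Perf = 7+5+12 = 24, so the finish is 24 days.
Docs lies on that path, so at 2 days the path becomes 21 days.
The binding chain switches to Frontend→API→Integrate = 7+4+12 = 23; finish 23 days.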